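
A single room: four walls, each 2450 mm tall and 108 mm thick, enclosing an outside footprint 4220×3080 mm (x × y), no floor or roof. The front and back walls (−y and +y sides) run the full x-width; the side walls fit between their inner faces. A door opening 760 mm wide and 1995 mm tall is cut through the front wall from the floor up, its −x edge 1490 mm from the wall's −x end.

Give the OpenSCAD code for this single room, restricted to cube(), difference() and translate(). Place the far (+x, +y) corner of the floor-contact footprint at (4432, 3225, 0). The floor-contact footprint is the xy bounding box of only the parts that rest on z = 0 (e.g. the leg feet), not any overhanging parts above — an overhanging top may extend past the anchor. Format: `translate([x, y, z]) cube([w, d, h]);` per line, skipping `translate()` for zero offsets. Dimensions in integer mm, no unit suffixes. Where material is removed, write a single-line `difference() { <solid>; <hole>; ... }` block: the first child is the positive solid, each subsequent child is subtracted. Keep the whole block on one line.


difference() { translate([212, 145, 0]) cube([4220, 108, 2450]); translate([1702, 145, 0]) cube([760, 108, 1995]); }
translate([212, 3117, 0]) cube([4220, 108, 2450]);
translate([212, 253, 0]) cube([108, 2864, 2450]);
translate([4324, 253, 0]) cube([108, 2864, 2450]);


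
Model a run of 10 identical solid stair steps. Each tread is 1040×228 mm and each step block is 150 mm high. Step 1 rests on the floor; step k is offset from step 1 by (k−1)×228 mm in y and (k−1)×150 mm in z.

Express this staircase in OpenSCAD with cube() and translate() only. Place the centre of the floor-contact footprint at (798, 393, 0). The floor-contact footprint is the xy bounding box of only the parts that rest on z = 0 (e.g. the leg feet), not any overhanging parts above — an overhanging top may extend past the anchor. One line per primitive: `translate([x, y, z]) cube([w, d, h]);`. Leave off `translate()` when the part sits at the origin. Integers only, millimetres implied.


translate([278, 279, 0]) cube([1040, 228, 150]);
translate([278, 507, 150]) cube([1040, 228, 150]);
translate([278, 735, 300]) cube([1040, 228, 150]);
translate([278, 963, 450]) cube([1040, 228, 150]);
translate([278, 1191, 600]) cube([1040, 228, 150]);
translate([278, 1419, 750]) cube([1040, 228, 150]);
translate([278, 1647, 900]) cube([1040, 228, 150]);
translate([278, 1875, 1050]) cube([1040, 228, 150]);
translate([278, 2103, 1200]) cube([1040, 228, 150]);
translate([278, 2331, 1350]) cube([1040, 228, 150]);


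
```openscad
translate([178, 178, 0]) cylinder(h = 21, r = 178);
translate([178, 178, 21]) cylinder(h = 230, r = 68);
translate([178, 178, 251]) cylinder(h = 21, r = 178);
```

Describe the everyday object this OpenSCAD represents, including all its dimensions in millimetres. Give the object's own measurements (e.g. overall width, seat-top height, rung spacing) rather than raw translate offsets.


A spool: two coaxial disc flanges of radius 178 mm and thickness 21 mm, joined by a core cylinder of radius 68 mm and height 230 mm. The lower flange rests on z = 0 and the three cylinders share a vertical axis.


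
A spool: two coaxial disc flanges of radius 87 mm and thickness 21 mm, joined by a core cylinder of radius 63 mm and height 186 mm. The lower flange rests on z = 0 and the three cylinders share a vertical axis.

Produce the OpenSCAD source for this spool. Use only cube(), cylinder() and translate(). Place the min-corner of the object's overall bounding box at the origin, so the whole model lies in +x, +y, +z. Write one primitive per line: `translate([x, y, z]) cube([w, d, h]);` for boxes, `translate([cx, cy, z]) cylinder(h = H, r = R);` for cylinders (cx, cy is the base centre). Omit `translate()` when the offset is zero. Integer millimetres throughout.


translate([87, 87, 0]) cylinder(h = 21, r = 87);
translate([87, 87, 21]) cylinder(h = 186, r = 63);
translate([87, 87, 207]) cylinder(h = 21, r = 87);


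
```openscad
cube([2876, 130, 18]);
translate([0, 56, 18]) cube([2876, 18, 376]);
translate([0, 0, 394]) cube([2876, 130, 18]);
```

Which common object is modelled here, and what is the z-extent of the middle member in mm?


An I-beam. The web height is 376 mm.

Two wide flanges with a thin centred web — an I-beam. Overall 412 mm minus two 18 mm flanges gives a web of 412 − 2·18 = 376 mm.


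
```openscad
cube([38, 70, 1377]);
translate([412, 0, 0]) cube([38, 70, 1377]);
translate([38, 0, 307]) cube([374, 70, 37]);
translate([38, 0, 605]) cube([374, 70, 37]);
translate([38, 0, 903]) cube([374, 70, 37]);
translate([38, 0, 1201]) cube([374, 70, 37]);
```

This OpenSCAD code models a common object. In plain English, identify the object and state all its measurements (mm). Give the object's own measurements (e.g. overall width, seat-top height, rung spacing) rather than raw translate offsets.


A straight ladder. Two 38×70 mm vertical rails, 1377 mm tall, stand 450 mm apart (outside-to-outside) with their front faces coplanar on the −y side. 4 rungs, each 70 mm deep and 37 mm tall, span between the inner faces of the rails, front faces flush with the rails. The lowest rung's underside is at z = 307 mm and rungs are spaced 298 mm apart (underside to underside).


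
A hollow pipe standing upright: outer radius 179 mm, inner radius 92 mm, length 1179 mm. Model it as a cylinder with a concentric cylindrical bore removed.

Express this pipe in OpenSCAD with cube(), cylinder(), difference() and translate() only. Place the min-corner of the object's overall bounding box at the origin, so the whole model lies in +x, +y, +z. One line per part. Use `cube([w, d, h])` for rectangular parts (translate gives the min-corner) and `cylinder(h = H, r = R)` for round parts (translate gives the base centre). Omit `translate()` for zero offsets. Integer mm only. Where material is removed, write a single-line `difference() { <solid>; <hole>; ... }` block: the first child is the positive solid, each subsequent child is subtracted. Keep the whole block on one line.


difference() { translate([179, 179, 0]) cylinder(h = 1179, r = 179); translate([179, 179, 0]) cylinder(h = 1179, r = 92); }


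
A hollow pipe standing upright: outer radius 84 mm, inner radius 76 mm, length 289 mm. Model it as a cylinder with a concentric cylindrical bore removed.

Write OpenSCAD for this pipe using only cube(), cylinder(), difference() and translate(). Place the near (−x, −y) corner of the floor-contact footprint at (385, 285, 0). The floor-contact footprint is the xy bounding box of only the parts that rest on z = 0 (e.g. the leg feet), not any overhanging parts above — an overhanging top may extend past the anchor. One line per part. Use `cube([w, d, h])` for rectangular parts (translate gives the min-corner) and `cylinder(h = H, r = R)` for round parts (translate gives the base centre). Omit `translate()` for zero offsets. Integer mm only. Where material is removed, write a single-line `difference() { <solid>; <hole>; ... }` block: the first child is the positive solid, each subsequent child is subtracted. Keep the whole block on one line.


difference() { translate([469, 369, 0]) cylinder(h = 289, r = 84); translate([469, 369, 0]) cylinder(h = 289, r = 76); }


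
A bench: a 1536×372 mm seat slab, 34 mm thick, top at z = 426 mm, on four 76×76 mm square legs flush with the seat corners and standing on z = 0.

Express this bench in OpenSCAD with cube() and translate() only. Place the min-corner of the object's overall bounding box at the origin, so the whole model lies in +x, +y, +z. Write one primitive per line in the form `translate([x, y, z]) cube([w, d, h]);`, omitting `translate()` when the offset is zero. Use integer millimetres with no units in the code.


translate([0, 0, 392]) cube([1536, 372, 34]);
cube([76, 76, 392]);
translate([0, 296, 0]) cube([76, 76, 392]);
translate([1460, 0, 0]) cube([76, 76, 392]);
translate([1460, 296, 0]) cube([76, 76, 392]);


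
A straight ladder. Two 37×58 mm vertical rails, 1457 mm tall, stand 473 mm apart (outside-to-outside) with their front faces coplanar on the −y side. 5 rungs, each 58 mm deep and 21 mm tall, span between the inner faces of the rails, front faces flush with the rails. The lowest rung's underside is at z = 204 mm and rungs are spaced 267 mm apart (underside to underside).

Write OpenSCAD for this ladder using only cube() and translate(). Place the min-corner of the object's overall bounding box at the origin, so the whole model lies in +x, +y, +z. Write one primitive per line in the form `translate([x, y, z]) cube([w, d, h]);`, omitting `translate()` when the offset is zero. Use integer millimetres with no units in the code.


cube([37, 58, 1457]);
translate([436, 0, 0]) cube([37, 58, 1457]);
translate([37, 0, 204]) cube([399, 58, 21]);
translate([37, 0, 471]) cube([399, 58, 21]);
translate([37, 0, 738]) cube([399, 58, 21]);
translate([37, 0, 1005]) cube([399, 58, 21]);
translate([37, 0, 1272]) cube([399, 58, 21]);


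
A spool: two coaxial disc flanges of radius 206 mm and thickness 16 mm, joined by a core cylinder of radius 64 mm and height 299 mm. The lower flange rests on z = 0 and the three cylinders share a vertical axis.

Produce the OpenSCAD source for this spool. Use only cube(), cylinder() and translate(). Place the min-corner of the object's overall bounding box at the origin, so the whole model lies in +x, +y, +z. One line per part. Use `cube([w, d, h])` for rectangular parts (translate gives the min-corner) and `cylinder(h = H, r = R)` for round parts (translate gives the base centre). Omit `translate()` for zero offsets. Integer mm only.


translate([206, 206, 0]) cylinder(h = 16, r = 206);
translate([206, 206, 16]) cylinder(h = 299, r = 64);
translate([206, 206, 315]) cylinder(h = 16, r = 206);


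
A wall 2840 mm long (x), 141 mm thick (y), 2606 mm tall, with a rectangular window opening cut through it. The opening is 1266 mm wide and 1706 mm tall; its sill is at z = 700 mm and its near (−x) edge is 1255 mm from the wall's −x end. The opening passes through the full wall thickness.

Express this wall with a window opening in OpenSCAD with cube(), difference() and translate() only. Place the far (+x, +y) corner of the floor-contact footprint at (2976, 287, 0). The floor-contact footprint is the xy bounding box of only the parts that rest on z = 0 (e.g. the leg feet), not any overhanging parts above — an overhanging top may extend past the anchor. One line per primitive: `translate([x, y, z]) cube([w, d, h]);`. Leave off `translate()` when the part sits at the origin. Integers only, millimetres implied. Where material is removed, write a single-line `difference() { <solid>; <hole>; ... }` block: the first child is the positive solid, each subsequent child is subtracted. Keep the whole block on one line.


difference() { translate([136, 146, 0]) cube([2840, 141, 2606]); translate([1391, 146, 700]) cube([1266, 141, 1706]); }


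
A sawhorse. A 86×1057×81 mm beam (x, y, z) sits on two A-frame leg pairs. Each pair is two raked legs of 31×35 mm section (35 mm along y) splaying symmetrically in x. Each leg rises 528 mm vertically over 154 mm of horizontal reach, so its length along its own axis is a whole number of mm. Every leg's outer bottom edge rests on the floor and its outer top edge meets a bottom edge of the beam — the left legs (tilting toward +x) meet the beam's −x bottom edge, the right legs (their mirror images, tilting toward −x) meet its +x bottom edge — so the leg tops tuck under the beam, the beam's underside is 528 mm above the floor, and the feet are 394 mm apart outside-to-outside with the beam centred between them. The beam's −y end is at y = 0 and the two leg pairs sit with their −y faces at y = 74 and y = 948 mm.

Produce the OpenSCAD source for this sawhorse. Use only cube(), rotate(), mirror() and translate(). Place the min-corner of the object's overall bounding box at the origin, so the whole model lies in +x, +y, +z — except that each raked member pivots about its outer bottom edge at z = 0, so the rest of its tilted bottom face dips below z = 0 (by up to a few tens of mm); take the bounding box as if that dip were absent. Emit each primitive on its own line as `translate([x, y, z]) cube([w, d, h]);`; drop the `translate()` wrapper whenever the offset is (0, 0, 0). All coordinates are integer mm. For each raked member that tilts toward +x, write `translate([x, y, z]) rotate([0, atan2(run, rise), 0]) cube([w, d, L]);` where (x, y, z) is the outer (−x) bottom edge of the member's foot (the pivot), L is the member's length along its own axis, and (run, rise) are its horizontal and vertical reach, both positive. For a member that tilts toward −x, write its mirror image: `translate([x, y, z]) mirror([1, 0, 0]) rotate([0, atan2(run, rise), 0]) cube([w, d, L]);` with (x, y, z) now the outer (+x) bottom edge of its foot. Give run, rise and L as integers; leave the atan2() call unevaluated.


translate([154, 0, 528]) cube([86, 1057, 81]);
translate([0, 74, 0]) rotate([0, atan2(154, 528), 0]) cube([31, 35, 550]);
translate([394, 74, 0]) mirror([1, 0, 0]) rotate([0, atan2(154, 528), 0]) cube([31, 35, 550]);
translate([0, 948, 0]) rotate([0, atan2(154, 528), 0]) cube([31, 35, 550]);
translate([394, 948, 0]) mirror([1, 0, 0]) rotate([0, atan2(154, 528), 0]) cube([31, 35, 550]);


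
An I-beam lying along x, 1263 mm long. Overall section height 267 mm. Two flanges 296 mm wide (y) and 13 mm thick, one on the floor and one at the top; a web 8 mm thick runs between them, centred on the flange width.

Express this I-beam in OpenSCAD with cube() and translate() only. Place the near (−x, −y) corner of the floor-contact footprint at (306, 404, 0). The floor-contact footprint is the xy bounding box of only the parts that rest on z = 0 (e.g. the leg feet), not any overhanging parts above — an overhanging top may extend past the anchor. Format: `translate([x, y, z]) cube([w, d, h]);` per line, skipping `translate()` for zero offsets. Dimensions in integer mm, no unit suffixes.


translate([306, 404, 0]) cube([1263, 296, 13]);
translate([306, 548, 13]) cube([1263, 8, 241]);
translate([306, 404, 254]) cube([1263, 296, 13]);


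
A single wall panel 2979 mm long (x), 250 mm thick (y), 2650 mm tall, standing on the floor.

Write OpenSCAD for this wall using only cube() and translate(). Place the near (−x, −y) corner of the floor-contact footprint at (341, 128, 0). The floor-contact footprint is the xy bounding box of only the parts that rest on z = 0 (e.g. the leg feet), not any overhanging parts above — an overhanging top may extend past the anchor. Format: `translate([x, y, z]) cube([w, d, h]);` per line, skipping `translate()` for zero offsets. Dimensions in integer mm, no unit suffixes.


translate([341, 128, 0]) cube([2979, 250, 2650]);


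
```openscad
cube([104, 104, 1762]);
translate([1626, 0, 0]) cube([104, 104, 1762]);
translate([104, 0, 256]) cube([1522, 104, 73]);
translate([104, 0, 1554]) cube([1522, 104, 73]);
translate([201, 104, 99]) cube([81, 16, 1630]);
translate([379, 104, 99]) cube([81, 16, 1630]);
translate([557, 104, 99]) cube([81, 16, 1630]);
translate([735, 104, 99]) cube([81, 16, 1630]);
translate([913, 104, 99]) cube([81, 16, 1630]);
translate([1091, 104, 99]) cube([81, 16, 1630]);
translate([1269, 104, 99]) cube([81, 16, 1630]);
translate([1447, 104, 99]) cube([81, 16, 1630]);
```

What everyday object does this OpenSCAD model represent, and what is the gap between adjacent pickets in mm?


A fence section. The picket gap is 97 mm.

Two posts, two rails, 8 pickets — a fence section. Span 1522 mm holds 8 pickets of 81 mm with 9 equal gaps: ⌊(1522 − 8·81) / 9⌋ = 97 mm.


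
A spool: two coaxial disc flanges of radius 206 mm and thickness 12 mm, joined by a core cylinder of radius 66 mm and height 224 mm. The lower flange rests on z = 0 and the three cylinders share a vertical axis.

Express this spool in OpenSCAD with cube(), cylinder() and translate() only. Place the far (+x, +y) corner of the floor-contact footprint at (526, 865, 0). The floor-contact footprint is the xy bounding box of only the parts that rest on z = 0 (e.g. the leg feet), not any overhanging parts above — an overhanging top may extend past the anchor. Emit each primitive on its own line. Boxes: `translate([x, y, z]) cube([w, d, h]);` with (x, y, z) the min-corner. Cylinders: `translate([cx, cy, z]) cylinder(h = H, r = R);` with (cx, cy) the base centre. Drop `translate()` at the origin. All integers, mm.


translate([320, 659, 0]) cylinder(h = 12, r = 206);
translate([320, 659, 12]) cylinder(h = 224, r = 66);
translate([320, 659, 236]) cylinder(h = 12, r = 206);


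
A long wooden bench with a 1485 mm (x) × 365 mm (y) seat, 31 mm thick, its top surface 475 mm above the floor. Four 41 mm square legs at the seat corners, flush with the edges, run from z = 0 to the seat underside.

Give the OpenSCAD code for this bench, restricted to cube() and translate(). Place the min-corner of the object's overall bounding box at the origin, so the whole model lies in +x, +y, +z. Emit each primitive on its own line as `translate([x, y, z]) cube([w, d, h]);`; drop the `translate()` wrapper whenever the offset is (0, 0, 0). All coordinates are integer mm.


translate([0, 0, 444]) cube([1485, 365, 31]);
cube([41, 41, 444]);
translate([0, 324, 0]) cube([41, 41, 444]);
translate([1444, 0, 0]) cube([41, 41, 444]);
translate([1444, 324, 0]) cube([41, 41, 444]);


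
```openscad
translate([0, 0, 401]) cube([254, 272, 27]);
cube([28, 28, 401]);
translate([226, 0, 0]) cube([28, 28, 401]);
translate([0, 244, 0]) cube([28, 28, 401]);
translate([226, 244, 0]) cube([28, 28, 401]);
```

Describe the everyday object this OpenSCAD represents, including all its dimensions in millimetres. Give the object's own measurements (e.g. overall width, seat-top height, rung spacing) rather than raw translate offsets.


A simple wooden stool: a rectangular seat 254 mm (x) by 272 mm (y), 27 mm thick, top face at z = 428 mm, on four square legs, each 28×28 mm in cross-section. The legs rest on z = 0, each flush with a corner of the seat.


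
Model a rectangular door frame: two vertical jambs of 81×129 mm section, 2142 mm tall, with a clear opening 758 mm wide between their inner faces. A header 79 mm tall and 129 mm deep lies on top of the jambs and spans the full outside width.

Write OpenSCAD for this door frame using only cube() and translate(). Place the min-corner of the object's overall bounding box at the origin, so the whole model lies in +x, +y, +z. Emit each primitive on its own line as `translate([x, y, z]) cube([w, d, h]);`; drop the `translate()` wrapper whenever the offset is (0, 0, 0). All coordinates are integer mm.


cube([81, 129, 2142]);
translate([839, 0, 0]) cube([81, 129, 2142]);
translate([0, 0, 2142]) cube([920, 129, 79]);


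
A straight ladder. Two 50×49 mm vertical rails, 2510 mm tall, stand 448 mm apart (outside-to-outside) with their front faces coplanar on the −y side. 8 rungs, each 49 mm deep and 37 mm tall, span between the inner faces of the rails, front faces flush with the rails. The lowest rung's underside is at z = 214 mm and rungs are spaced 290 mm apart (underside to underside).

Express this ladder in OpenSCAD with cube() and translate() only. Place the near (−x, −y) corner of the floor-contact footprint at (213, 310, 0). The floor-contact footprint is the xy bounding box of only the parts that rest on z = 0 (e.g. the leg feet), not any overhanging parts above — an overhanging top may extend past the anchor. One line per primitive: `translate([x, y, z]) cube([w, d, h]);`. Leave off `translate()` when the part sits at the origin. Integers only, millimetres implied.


translate([213, 310, 0]) cube([50, 49, 2510]);
translate([611, 310, 0]) cube([50, 49, 2510]);
translate([263, 310, 214]) cube([348, 49, 37]);
translate([263, 310, 504]) cube([348, 49, 37]);
translate([263, 310, 794]) cube([348, 49, 37]);
translate([263, 310, 1084]) cube([348, 49, 37]);
translate([263, 310, 1374]) cube([348, 49, 37]);
translate([263, 310, 1664]) cube([348, 49, 37]);
translate([263, 310, 1954]) cube([348, 49, 37]);
translate([263, 310, 2244]) cube([348, 49, 37]);


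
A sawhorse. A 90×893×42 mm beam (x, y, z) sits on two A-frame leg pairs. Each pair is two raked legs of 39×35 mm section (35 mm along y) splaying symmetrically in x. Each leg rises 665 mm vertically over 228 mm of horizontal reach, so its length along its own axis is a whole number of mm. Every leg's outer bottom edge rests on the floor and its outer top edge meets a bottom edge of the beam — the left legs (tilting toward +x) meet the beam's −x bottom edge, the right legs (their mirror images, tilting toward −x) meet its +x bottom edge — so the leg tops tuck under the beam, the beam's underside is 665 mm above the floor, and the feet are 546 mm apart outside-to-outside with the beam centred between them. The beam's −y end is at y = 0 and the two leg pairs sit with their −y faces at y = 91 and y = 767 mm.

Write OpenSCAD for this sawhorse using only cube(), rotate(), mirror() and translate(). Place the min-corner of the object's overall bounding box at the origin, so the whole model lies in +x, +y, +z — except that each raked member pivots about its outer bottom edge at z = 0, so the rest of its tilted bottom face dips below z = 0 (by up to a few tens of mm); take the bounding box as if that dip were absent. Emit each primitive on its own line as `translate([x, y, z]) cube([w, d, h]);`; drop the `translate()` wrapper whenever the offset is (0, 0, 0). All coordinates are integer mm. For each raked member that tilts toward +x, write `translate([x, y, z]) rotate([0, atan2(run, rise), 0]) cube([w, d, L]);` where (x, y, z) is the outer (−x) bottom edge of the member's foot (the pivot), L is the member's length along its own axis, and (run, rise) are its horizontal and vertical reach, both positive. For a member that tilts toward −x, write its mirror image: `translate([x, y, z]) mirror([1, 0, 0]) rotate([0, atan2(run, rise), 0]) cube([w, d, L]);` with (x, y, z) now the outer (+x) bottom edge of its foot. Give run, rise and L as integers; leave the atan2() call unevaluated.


// leg length = √(228² + 665²) = 703
// right-leg outer foot x = 2·228 + 90 = 546
// beam min-corner = (228, 0, 665)
translate([228, 0, 665]) cube([90, 893, 42]);
translate([0, 91, 0]) rotate([0, atan2(228, 665), 0]) cube([39, 35, 703]);
translate([546, 91, 0]) mirror([1, 0, 0]) rotate([0, atan2(228, 665), 0]) cube([39, 35, 703]);
translate([0, 767, 0]) rotate([0, atan2(228, 665), 0]) cube([39, 35, 703]);
translate([546, 767, 0]) mirror([1, 0, 0]) rotate([0, atan2(228, 665), 0]) cube([39, 35, 703]);


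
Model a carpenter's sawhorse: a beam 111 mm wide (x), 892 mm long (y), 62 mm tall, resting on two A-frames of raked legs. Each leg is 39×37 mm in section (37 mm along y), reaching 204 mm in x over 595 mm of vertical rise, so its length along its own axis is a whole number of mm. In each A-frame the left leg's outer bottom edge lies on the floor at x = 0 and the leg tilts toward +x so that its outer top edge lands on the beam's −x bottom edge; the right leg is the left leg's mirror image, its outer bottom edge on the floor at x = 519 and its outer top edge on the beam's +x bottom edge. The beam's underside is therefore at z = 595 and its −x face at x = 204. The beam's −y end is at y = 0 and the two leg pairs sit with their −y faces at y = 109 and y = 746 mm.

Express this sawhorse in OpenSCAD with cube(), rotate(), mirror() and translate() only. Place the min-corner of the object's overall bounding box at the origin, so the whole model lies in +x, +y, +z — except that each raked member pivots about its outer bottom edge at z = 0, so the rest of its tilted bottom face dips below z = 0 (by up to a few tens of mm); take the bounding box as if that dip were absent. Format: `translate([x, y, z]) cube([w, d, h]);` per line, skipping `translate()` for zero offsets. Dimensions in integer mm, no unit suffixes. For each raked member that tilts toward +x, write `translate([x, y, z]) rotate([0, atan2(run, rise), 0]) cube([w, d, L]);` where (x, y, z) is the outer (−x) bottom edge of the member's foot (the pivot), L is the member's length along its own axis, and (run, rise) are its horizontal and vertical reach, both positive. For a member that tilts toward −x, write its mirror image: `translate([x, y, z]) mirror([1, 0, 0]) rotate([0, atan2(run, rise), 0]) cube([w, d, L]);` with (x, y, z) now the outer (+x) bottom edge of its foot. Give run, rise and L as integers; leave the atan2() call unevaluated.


translate([204, 0, 595]) cube([111, 892, 62]);
translate([0, 109, 0]) rotate([0, atan2(204, 595), 0]) cube([39, 37, 629]);
translate([519, 109, 0]) mirror([1, 0, 0]) rotate([0, atan2(204, 595), 0]) cube([39, 37, 629]);
translate([0, 746, 0]) rotate([0, atan2(204, 595), 0]) cube([39, 37, 629]);
translate([519, 746, 0]) mirror([1, 0, 0]) rotate([0, atan2(204, 595), 0]) cube([39, 37, 629]);


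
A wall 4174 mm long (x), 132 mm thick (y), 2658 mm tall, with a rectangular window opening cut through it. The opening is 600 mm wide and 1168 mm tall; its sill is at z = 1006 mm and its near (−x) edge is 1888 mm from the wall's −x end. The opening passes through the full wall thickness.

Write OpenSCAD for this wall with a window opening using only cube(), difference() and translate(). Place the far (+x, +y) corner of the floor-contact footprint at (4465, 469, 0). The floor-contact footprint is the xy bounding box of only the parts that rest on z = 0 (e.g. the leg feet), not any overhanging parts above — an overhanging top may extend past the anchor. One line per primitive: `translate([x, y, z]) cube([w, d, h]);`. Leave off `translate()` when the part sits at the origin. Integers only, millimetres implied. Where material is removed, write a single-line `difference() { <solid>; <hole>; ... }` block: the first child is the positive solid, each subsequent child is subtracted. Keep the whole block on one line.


difference() { translate([291, 337, 0]) cube([4174, 132, 2658]); translate([2179, 337, 1006]) cube([600, 132, 1168]); }


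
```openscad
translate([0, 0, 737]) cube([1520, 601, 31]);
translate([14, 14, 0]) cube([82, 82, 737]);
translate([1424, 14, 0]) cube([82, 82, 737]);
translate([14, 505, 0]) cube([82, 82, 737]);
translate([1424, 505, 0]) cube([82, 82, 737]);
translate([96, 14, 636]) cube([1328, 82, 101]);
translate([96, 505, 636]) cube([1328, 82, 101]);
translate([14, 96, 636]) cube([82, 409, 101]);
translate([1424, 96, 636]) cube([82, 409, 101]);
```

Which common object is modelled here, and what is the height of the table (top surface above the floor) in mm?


A table. The table height is 768 mm.

A 1520×601×31 slab sits at z = 737 on four 82 mm square posts — a table. The top surface is at 737 + 31 = 768 mm.


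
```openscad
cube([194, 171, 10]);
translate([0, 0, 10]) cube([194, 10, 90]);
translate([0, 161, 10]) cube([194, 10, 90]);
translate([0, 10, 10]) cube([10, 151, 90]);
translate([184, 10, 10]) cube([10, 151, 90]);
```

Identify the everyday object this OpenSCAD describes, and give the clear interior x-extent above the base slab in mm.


An open box. The internal width is 174 mm.

A 194×171 base slab with four walls standing on it — an open box. The base is 194 mm wide and the walls are 10 mm thick, so the internal width is 194 − 2 × 10 = 174 mm.


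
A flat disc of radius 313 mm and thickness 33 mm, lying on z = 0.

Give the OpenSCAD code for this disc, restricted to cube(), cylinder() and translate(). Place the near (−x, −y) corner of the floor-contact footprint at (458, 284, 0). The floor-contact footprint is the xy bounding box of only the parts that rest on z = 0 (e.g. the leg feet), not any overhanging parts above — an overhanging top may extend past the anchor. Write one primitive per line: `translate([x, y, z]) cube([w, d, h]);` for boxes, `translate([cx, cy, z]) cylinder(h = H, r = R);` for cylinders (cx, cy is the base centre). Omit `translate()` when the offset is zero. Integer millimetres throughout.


translate([771, 597, 0]) cylinder(h = 33, r = 313);


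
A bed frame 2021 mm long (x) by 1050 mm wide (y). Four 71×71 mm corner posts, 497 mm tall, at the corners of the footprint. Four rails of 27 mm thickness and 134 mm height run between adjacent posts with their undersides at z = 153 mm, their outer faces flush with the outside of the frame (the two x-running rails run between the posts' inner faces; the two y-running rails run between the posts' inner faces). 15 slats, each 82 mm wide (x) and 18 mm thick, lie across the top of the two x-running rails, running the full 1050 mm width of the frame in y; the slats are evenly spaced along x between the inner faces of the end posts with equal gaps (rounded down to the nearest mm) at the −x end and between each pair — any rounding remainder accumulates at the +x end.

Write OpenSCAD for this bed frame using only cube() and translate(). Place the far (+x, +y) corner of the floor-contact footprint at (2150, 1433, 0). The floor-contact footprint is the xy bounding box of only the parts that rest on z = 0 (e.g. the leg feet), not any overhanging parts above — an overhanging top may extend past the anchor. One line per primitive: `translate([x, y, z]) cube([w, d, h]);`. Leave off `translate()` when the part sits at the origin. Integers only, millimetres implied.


translate([129, 383, 0]) cube([71, 71, 497]);
translate([129, 1362, 0]) cube([71, 71, 497]);
translate([2079, 383, 0]) cube([71, 71, 497]);
translate([2079, 1362, 0]) cube([71, 71, 497]);
translate([200, 383, 153]) cube([1879, 27, 134]);
translate([200, 1406, 153]) cube([1879, 27, 134]);
translate([129, 454, 153]) cube([27, 908, 134]);
translate([2123, 454, 153]) cube([27, 908, 134]);
translate([240, 383, 287]) cube([82, 1050, 18]);
translate([362, 383, 287]) cube([82, 1050, 18]);
translate([484, 383, 287]) cube([82, 1050, 18]);
translate([606, 383, 287]) cube([82, 1050, 18]);
translate([728, 383, 287]) cube([82, 1050, 18]);
translate([850, 383, 287]) cube([82, 1050, 18]);
translate([972, 383, 287]) cube([82, 1050, 18]);
translate([1094, 383, 287]) cube([82, 1050, 18]);
translate([1216, 383, 287]) cube([82, 1050, 18]);
translate([1338, 383, 287]) cube([82, 1050, 18]);
translate([1460, 383, 287]) cube([82, 1050, 18]);
translate([1582, 383, 287]) cube([82, 1050, 18]);
translate([1704, 383, 287]) cube([82, 1050, 18]);
translate([1826, 383, 287]) cube([82, 1050, 18]);
translate([1948, 383, 287]) cube([82, 1050, 18]);


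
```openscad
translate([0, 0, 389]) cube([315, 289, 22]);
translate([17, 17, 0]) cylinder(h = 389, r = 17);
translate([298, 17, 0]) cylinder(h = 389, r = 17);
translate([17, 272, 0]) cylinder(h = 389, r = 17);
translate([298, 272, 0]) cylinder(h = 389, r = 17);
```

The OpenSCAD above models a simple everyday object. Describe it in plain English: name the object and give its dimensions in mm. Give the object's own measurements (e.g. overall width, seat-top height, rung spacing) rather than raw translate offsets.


A simple wooden stool: a rectangular seat 315 mm (x) by 289 mm (y), 22 mm thick, top face at z = 411 mm, on four round legs, each 34 mm in diameter. The legs rest on z = 0, each leg's axis is inset half a diameter from the nearest pair of seat edges (so the leg's bounding box is flush with the corner).


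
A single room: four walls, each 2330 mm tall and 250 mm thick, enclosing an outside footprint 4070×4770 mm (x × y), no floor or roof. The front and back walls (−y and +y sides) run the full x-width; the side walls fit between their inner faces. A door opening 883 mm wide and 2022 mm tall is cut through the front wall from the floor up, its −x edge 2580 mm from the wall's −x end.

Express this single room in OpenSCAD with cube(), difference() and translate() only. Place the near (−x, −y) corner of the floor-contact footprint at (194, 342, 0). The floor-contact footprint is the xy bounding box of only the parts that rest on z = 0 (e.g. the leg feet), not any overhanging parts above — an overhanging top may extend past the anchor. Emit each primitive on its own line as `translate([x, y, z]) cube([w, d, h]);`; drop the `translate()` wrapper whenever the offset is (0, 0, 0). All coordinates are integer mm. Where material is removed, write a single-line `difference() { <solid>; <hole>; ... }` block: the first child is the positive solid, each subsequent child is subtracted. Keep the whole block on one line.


difference() { translate([194, 342, 0]) cube([4070, 250, 2330]); translate([2774, 342, 0]) cube([883, 250, 2022]); }
translate([194, 4862, 0]) cube([4070, 250, 2330]);
translate([194, 592, 0]) cube([250, 4270, 2330]);
translate([4014, 592, 0]) cube([250, 4270, 2330]);


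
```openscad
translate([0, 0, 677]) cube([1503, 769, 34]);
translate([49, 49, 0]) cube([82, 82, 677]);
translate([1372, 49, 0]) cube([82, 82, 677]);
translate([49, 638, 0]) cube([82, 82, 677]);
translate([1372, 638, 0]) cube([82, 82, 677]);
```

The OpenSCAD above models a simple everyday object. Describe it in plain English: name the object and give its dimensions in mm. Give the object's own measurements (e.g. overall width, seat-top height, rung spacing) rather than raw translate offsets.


A table: top 1503 mm (x) × 769 mm (y), 34 mm thick, upper face at z = 711 mm, on four 82×82 mm square legs, each inset 49 mm from the nearest pair of top edges from z = 0 to the bottom of the top.


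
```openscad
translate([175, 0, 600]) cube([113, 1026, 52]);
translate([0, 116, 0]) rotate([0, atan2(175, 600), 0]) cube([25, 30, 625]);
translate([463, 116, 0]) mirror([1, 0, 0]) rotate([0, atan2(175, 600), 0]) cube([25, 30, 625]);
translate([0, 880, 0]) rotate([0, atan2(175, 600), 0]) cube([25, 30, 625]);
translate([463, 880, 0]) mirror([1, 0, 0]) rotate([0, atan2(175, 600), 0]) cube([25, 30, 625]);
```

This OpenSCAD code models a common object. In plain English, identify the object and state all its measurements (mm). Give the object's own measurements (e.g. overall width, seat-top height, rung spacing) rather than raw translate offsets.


A sawhorse. A 113×1026×52 mm beam (x, y, z) sits on two A-frame leg pairs. Each pair is two raked legs of 25×30 mm section (30 mm along y) splaying symmetrically in x. Each leg rises 600 mm vertically over 175 mm of horizontal reach and is 625 mm long along its own axis. Every leg's outer bottom edge rests on the floor and its outer top edge meets a bottom edge of the beam — the left legs (tilting toward +x) meet the beam's −x bottom edge, the right legs (their mirror images, tilting toward −x) meet its +x bottom edge — so the leg tops tuck under the beam, the beam's underside is 600 mm above the floor, and the feet are 463 mm apart outside-to-outside with the beam centred between them. The two leg pairs are set in 116 mm from either end of the beam.


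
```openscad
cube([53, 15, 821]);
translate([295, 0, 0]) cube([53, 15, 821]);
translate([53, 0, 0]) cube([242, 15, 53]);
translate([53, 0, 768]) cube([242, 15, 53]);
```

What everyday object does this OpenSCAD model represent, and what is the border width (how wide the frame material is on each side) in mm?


A picture frame. The border width is 53 mm.

Four thin pieces enclosing a rectangular opening — a picture frame. The two full-height stiles are 821 mm tall; the top rail sits at z = 768 and is 53 mm tall, so the border above the opening is 821 − 768 = 53 mm, matching the stile x-width.


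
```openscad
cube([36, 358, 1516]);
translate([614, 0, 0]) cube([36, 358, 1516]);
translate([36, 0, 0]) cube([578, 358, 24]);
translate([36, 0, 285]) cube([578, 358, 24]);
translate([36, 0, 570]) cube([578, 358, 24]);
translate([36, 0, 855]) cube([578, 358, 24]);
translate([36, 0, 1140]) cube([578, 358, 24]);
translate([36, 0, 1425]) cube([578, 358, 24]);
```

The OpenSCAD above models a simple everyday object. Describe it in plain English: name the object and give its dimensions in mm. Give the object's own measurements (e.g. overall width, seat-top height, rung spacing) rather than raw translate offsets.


An open bookshelf. Two side panels, each 36 mm thick, 358 mm deep and 1516 mm tall, stand 650 mm apart (outside-to-outside). Between them sit 6 shelves, each 24 mm thick and 358 mm deep, spanning the full gap between the sides. The bottom shelf rests on the floor (its underside at z = 0) and the clear gap between one shelf's top and the next shelf's underside is 261 mm.


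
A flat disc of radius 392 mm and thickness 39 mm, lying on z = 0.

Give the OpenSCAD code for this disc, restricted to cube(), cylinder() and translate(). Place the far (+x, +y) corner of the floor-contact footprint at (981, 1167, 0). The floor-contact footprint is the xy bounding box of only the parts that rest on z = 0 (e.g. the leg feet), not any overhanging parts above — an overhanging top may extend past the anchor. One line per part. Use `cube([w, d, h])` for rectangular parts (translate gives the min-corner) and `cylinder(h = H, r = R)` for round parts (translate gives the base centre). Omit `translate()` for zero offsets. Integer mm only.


translate([589, 775, 0]) cylinder(h = 39, r = 392);


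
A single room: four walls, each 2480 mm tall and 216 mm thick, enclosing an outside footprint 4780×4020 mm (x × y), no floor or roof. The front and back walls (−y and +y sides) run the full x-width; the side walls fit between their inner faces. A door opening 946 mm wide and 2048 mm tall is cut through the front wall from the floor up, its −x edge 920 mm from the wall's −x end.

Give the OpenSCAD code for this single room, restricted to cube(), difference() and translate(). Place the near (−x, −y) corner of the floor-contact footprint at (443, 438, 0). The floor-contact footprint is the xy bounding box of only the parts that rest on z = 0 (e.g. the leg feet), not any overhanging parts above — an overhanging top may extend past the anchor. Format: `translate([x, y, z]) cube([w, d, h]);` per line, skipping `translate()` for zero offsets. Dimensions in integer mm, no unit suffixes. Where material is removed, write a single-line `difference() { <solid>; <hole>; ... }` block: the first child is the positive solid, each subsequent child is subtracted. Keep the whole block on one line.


difference() { translate([443, 438, 0]) cube([4780, 216, 2480]); translate([1363, 438, 0]) cube([946, 216, 2048]); }
translate([443, 4242, 0]) cube([4780, 216, 2480]);
translate([443, 654, 0]) cube([216, 3588, 2480]);
translate([5007, 654, 0]) cube([216, 3588, 2480]);


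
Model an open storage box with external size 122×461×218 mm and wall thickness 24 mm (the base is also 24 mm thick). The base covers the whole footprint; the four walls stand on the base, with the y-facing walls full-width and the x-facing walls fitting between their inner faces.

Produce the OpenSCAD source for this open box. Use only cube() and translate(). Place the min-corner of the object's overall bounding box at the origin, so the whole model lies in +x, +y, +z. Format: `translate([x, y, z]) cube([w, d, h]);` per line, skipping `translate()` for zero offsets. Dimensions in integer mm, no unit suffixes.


cube([122, 461, 24]);
translate([0, 0, 24]) cube([122, 24, 194]);
translate([0, 437, 24]) cube([122, 24, 194]);
translate([0, 24, 24]) cube([24, 413, 194]);
translate([98, 24, 24]) cube([24, 413, 194]);


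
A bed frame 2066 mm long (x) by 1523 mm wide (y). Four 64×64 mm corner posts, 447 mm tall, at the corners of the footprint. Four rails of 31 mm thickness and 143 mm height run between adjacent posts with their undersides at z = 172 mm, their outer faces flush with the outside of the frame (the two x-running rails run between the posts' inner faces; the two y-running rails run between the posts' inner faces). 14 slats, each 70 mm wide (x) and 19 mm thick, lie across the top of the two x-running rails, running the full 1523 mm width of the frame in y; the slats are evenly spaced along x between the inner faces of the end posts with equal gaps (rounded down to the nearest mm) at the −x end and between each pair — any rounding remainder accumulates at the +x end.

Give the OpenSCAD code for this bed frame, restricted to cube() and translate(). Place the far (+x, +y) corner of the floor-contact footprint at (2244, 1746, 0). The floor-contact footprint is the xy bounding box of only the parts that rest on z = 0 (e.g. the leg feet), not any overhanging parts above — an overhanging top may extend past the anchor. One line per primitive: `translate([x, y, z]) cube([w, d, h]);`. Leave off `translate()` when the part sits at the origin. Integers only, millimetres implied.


// slat z = rail_z + rail_h = 172 + 143 = 315
// slat gap = ⌊(1938 − 14·70) / 15⌋ = 63
translate([178, 223, 0]) cube([64, 64, 447]);
translate([178, 1682, 0]) cube([64, 64, 447]);
translate([2180, 223, 0]) cube([64, 64, 447]);
translate([2180, 1682, 0]) cube([64, 64, 447]);
translate([242, 223, 172]) cube([1938, 31, 143]);
translate([242, 1715, 172]) cube([1938, 31, 143]);
translate([178, 287, 172]) cube([31, 1395, 143]);
translate([2213, 287, 172]) cube([31, 1395, 143]);
translate([305, 223, 315]) cube([70, 1523, 19]);
translate([438, 223, 315]) cube([70, 1523, 19]);
translate([571, 223, 315]) cube([70, 1523, 19]);
translate([704, 223, 315]) cube([70, 1523, 19]);
translate([837, 223, 315]) cube([70, 1523, 19]);
translate([970, 223, 315]) cube([70, 1523, 19]);
translate([1103, 223, 315]) cube([70, 1523, 19]);
translate([1236, 223, 315]) cube([70, 1523, 19]);
translate([1369, 223, 315]) cube([70, 1523, 19]);
translate([1502, 223, 315]) cube([70, 1523, 19]);
translate([1635, 223, 315]) cube([70, 1523, 19]);
translate([1768, 223, 315]) cube([70, 1523, 19]);
translate([1901, 223, 315]) cube([70, 1523, 19]);
translate([2034, 223, 315]) cube([70, 1523, 19]);
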